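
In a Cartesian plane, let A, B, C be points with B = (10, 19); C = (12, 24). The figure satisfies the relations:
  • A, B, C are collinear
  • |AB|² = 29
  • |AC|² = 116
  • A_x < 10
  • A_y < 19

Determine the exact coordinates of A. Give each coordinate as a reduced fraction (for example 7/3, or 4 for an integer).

1. A_x = 8  [[A, B, C are collinear ⇒ -5x+2y+12=0] ∩ [|A−(10, 19)|²=29]]
2. A_y = 14  [[A, B, C are collinear ⇒ -5x+2y+12=0] ∩ [|A−(10, 19)|²=29]]
   so A = (8, 14)

A = (8, 14)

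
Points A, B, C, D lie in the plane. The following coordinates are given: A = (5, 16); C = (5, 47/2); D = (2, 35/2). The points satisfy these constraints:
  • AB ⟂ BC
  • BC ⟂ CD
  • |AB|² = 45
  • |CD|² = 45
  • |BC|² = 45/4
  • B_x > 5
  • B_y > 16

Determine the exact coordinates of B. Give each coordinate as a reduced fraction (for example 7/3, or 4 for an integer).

B = (8, 22)

1. B_x = 8  [[BC ⟂ CD ⇒ 3x+6y-156=0] ∩ [|B−(5, 16)|²=45]]
2. B_y = 22  [[BC ⟂ CD ⇒ 3x+6y-156=0] ∩ [|B−(5, 16)|²=45]]
   so B = (8, 22)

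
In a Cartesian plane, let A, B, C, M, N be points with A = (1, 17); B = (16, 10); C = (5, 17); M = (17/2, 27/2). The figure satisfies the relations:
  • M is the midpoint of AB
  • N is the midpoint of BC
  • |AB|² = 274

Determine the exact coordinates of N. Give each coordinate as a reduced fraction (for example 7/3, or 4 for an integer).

N = (21/2, 27/2)

1. N_x = 21/2  [2·N = B+C = (16, 10)+(5, 17)]
2. N_y = 27/2  [2·N = B+C = (16, 10)+(5, 17)]
   so N = (21/2, 27/2)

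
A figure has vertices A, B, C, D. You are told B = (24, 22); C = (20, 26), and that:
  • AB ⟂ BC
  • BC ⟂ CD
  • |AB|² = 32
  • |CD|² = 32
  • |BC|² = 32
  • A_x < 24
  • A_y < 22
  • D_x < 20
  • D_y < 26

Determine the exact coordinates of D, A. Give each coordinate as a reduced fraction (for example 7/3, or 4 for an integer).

D = (16, 22)
A = (20, 18)

1. D_x = 16  [[BC ⟂ CD ⇒ -4x+4y-24=0] ∩ [|D−(20, 26)|²=32]]
2. D_y = 22  [[BC ⟂ CD ⇒ -4x+4y-24=0] ∩ [|D−(20, 26)|²=32]]
   so D = (16, 22)
3. A_x = 20  [[AB ⟂ BC ⇒ 4x-4y-8=0] ∩ [|A−(24, 22)|²=32]]
4. A_y = 18  [[AB ⟂ BC ⇒ 4x-4y-8=0] ∩ [|A−(24, 22)|²=32]]
   so A = (20, 18)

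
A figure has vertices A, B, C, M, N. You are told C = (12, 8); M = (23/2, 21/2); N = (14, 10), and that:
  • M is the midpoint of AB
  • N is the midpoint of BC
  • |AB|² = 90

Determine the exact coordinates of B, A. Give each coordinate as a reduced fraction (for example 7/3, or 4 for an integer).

B = (16, 12)
A = (7, 9)

1. B_x = 16  [B = 2·N−C = 2·(14, 10)−(12, 8)]
2. B_y = 12  [B = 2·N−C = 2·(14, 10)−(12, 8)]
   so B = (16, 12)
3. A_x = 7  [A = 2·M−B = 2·(23/2, 21/2)−(16, 12)]
4. A_y = 9  [A = 2·M−B = 2·(23/2, 21/2)−(16, 12)]
   so A = (7, 9)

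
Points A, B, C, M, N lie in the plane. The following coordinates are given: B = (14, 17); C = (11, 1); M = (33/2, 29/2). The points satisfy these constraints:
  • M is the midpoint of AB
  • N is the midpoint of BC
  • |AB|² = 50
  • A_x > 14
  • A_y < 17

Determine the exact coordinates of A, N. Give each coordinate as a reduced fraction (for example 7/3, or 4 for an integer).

A = (19, 12)
N = (25/2, 9)

1. A_x = 19  [A = 2·M−B = 2·(33/2, 29/2)−(14, 17)]
2. A_y = 12  [A = 2·M−B = 2·(33/2, 29/2)−(14, 17)]
   so A = (19, 12)
3. N_x = 25/2  [2·N = B+C = (14, 17)+(11, 1)]
4. N_y = 9  [2·N = B+C = (14, 17)+(11, 1)]
   so N = (25/2, 9)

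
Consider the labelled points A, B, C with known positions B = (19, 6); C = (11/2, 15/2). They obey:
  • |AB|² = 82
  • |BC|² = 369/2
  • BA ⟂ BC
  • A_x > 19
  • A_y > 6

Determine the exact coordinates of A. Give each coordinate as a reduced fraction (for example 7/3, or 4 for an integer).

1. A_x = 20  [[BA ⟂ BC ⇒ -27/2x+3/2y+495/2=0] ∩ [|A−(19, 6)|²=82]]
2. A_y = 15  [[BA ⟂ BC ⇒ -27/2x+3/2y+495/2=0] ∩ [|A−(19, 6)|²=82]]
   so A = (20, 15)

A = (20, 15)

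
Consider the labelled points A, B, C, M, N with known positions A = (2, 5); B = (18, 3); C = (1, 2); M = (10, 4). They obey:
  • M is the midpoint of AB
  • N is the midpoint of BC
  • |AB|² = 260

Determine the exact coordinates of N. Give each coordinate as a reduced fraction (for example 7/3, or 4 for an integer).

1. N_x = 19/2  [2·N = B+C = (18, 3)+(1, 2)]
2. N_y = 5/2  [2·N = B+C = (18, 3)+(1, 2)]
   so N = (19/2, 5/2)

N = (19/2, 5/2)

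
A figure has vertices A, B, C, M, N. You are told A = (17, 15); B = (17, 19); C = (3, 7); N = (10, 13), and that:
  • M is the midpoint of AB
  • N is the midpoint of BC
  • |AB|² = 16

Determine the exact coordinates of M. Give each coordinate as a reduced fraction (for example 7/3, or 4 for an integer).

1. M_x = 17  [2·M = A+B = (17, 15)+(17, 19)]
2. M_y = 17  [2·M = A+B = (17, 15)+(17, 19)]
   so M = (17, 17)

M = (17, 17)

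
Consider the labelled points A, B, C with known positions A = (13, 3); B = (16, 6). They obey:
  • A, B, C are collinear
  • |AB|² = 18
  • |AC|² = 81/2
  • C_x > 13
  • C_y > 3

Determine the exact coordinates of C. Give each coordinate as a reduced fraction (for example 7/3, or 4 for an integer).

1. C_x = 35/2  [[A, B, C are collinear ⇒ -3x+3y+30=0] ∩ [|C−(13, 3)|²=81/2]]
2. C_y = 15/2  [[A, B, C are collinear ⇒ -3x+3y+30=0] ∩ [|C−(13, 3)|²=81/2]]
   so C = (35/2, 15/2)

C = (35/2, 15/2)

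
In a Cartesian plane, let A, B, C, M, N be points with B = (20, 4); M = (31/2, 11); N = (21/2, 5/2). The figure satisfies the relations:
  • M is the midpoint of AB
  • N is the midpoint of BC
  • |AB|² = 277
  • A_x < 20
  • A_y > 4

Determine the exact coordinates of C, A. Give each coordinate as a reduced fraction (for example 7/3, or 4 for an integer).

1. A_x = 11  [A = 2·M−B = 2·(31/2, 11)−(20, 4)]
2. A_y = 18  [A = 2·M−B = 2·(31/2, 11)−(20, 4)]
   so A = (11, 18)
3. C_x = 1  [C = 2·N−B = 2·(21/2, 5/2)−(20, 4)]
4. C_y = 1  [C = 2·N−B = 2·(21/2, 5/2)−(20, 4)]
   so C = (1, 1)

C = (1, 1)
A = (11, 18)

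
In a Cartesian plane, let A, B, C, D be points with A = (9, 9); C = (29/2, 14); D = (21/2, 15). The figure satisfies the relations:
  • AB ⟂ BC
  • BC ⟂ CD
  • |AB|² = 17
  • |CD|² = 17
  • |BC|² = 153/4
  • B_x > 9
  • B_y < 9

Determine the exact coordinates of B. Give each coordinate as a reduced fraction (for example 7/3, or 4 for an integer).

1. B_x = 13  [[BC ⟂ CD ⇒ 4x-1y-44=0] ∩ [|B−(9, 9)|²=17]]
2. B_y = 8  [[BC ⟂ CD ⇒ 4x-1y-44=0] ∩ [|B−(9, 9)|²=17]]
   so B = (13, 8)

B = (13, 8)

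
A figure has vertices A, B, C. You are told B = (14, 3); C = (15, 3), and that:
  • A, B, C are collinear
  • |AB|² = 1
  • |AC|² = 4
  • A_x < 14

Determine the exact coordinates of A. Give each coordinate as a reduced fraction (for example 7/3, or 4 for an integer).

1. A_x = 13  [[A, B, C are collinear ⇒ 1y-3=0] ∩ [|A−(14, 3)|²=1]]
2. A_y = 3  [[A, B, C are collinear ⇒ 1y-3=0] ∩ [|A−(14, 3)|²=1]]
   so A = (13, 3)

A = (13, 3)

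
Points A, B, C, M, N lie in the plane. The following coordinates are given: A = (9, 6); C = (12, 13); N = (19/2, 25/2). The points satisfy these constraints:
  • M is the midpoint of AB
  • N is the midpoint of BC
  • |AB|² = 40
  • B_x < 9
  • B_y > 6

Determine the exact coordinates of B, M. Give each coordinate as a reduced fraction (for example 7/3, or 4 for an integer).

1. B_x = 7  [B = 2·N−C = 2·(19/2, 25/2)−(12, 13)]
2. B_y = 12  [B = 2·N−C = 2·(19/2, 25/2)−(12, 13)]
   so B = (7, 12)
3. M_x = 8  [2·M = A+B = (9, 6)+(7, 12)]
4. M_y = 9  [2·M = A+B = (9, 6)+(7, 12)]
   so M = (8, 9)

B = (7, 12)
M = (8, 9)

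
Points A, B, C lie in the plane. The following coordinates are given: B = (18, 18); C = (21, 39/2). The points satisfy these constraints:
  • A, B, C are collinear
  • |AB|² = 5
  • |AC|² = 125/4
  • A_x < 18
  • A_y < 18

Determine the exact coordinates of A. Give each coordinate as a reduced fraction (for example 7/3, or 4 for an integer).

A = (16, 17)

1. A_x = 16  [[A, B, C are collinear ⇒ -3/2x+3y-27=0] ∩ [|A−(18, 18)|²=5]]
2. A_y = 17  [[A, B, C are collinear ⇒ -3/2x+3y-27=0] ∩ [|A−(18, 18)|²=5]]
   so A = (16, 17)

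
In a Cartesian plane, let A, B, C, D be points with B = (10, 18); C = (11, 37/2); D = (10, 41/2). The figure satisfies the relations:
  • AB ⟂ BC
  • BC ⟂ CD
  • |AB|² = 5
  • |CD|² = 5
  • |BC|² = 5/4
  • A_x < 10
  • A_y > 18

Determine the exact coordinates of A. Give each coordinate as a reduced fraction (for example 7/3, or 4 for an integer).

A = (9, 20)

1. A_x = 9  [[AB ⟂ BC ⇒ -1x-1/2y+19=0] ∩ [|A−(10, 18)|²=5]]
2. A_y = 20  [[AB ⟂ BC ⇒ -1x-1/2y+19=0] ∩ [|A−(10, 18)|²=5]]
   so A = (9, 20)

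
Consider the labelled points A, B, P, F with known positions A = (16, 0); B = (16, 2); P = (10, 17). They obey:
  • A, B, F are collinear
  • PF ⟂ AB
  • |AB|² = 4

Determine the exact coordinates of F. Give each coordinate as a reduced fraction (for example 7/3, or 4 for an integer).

F = (16, 17)

1. F_x = 16  [[A, B, F are collinear ⇒ -2x+32=0] ∩ [PF ⟂ AB ⇒ 2y-34=0]]
2. F_y = 17  [[A, B, F are collinear ⇒ -2x+32=0] ∩ [PF ⟂ AB ⇒ 2y-34=0]]
   so F = (16, 17)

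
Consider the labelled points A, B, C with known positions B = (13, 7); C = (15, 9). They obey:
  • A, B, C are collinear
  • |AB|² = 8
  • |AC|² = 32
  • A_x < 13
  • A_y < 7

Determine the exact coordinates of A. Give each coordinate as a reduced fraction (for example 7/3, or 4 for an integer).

A = (11, 5)

1. A_x = 11  [[A, B, C are collinear ⇒ -2x+2y+12=0] ∩ [|A−(13, 7)|²=8]]
2. A_y = 5  [[A, B, C are collinear ⇒ -2x+2y+12=0] ∩ [|A−(13, 7)|²=8]]
   so A = (11, 5)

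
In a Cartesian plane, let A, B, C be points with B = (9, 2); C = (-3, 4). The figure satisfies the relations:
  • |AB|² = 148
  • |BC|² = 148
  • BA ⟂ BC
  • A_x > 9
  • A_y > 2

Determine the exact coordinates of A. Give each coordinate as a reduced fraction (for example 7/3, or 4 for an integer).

1. A_x = 11  [[BA ⟂ BC ⇒ -12x+2y+104=0] ∩ [|A−(9, 2)|²=148]]
2. A_y = 14  [[BA ⟂ BC ⇒ -12x+2y+104=0] ∩ [|A−(9, 2)|²=148]]
   so A = (11, 14)

A = (11, 14)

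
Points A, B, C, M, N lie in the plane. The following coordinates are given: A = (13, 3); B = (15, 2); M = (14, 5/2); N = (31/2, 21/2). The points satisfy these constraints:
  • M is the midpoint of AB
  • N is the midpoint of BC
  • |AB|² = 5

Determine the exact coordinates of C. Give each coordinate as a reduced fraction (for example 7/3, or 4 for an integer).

C = (16, 19)

1. C_x = 16  [C = 2·N−B = 2·(31/2, 21/2)−(15, 2)]
2. C_y = 19  [C = 2·N−B = 2·(31/2, 21/2)−(15, 2)]
   so C = (16, 19)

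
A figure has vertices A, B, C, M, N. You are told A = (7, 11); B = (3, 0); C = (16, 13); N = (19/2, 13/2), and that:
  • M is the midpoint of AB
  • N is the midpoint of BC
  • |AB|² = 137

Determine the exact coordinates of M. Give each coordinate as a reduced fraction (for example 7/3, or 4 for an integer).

1. M_x = 5  [2·M = A+B = (7, 11)+(3, 0)]
2. M_y = 11/2  [2·M = A+B = (7, 11)+(3, 0)]
   so M = (5, 11/2)

M = (5, 11/2)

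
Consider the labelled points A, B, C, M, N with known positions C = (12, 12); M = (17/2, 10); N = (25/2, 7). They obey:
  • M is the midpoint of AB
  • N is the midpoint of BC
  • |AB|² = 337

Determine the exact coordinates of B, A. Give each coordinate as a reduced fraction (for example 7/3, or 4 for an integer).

1. B_x = 13  [B = 2·N−C = 2·(25/2, 7)−(12, 12)]
2. B_y = 2  [B = 2·N−C = 2·(25/2, 7)−(12, 12)]
   so B = (13, 2)
3. A_x = 4  [A = 2·M−B = 2·(17/2, 10)−(13, 2)]
4. A_y = 18  [A = 2·M−B = 2·(17/2, 10)−(13, 2)]
   so A = (4, 18)

B = (13, 2)
A = (4, 18)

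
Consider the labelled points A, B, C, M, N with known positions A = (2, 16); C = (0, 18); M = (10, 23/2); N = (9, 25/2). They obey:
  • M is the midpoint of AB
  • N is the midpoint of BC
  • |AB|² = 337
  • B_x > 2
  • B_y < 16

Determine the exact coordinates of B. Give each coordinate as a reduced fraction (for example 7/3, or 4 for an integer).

1. B_x = 18  [B = 2·M−A = 2·(10, 23/2)−(2, 16)]
2. B_y = 7  [B = 2·M−A = 2·(10, 23/2)−(2, 16)]
   so B = (18, 7)

B = (18, 7)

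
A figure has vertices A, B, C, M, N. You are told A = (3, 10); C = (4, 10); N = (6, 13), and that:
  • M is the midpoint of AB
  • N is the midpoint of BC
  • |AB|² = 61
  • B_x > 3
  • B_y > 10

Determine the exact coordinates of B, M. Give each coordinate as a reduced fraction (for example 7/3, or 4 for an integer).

1. B_x = 8  [B = 2·N−C = 2·(6, 13)−(4, 10)]
2. B_y = 16  [B = 2·N−C = 2·(6, 13)−(4, 10)]
   so B = (8, 16)
3. M_x = 11/2  [2·M = A+B = (3, 10)+(8, 16)]
4. M_y = 13  [2·M = A+B = (3, 10)+(8, 16)]
   so M = (11/2, 13)

B = (8, 16)
M = (11/2, 13)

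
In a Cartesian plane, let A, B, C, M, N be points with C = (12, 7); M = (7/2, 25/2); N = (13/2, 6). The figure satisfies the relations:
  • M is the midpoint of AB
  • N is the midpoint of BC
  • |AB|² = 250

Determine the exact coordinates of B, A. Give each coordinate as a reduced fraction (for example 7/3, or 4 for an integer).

1. B_x = 1  [B = 2·N−C = 2·(13/2, 6)−(12, 7)]
2. B_y = 5  [B = 2·N−C = 2·(13/2, 6)−(12, 7)]
   so B = (1, 5)
3. A_x = 6  [A = 2·M−B = 2·(7/2, 25/2)−(1, 5)]
4. A_y = 20  [A = 2·M−B = 2·(7/2, 25/2)−(1, 5)]
   so A = (6, 20)

B = (1, 5)
A = (6, 20)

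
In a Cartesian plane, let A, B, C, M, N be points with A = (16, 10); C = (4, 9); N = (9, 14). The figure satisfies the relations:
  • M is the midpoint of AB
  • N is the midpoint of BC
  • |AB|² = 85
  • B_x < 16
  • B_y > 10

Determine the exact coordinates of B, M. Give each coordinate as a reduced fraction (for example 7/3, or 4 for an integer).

B = (14, 19)
M = (15, 29/2)

1. B_x = 14  [B = 2·N−C = 2·(9, 14)−(4, 9)]
2. B_y = 19  [B = 2·N−C = 2·(9, 14)−(4, 9)]
   so B = (14, 19)
3. M_x = 15  [2·M = A+B = (16, 10)+(14, 19)]
4. M_y = 29/2  [2·M = A+B = (16, 10)+(14, 19)]
   so M = (15, 29/2)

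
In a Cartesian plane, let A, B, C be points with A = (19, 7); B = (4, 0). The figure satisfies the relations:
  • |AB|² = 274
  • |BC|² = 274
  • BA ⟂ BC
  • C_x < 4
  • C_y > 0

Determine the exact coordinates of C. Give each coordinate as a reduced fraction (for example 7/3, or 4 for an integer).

C = (-3, 15)

1. C_x = -3  [[BA ⟂ BC ⇒ 15x+7y-60=0] ∩ [|C−(4, 0)|²=274]]
2. C_y = 15  [[BA ⟂ BC ⇒ 15x+7y-60=0] ∩ [|C−(4, 0)|²=274]]
   so C = (-3, 15)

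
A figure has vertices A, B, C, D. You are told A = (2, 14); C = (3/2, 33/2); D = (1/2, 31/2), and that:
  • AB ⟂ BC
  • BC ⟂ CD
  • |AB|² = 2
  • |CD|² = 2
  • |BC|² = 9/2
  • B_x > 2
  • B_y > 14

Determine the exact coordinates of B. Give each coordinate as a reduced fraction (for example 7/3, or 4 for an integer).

B = (3, 15)

1. B_x = 3  [[BC ⟂ CD ⇒ 1x+1y-18=0] ∩ [|B−(2, 14)|²=2]]
2. B_y = 15  [[BC ⟂ CD ⇒ 1x+1y-18=0] ∩ [|B−(2, 14)|²=2]]
   so B = (3, 15)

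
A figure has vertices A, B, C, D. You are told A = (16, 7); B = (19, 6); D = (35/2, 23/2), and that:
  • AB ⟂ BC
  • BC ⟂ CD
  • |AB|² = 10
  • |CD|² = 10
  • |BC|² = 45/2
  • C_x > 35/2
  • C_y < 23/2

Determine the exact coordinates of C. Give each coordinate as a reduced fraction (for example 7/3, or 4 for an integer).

C = (41/2, 21/2)

1. C_x = 41/2  [[AB ⟂ BC ⇒ 3x-1y-51=0] ∩ [|C−(35/2, 23/2)|²=10]]
2. C_y = 21/2  [[AB ⟂ BC ⇒ 3x-1y-51=0] ∩ [|C−(35/2, 23/2)|²=10]]
   so C = (41/2, 21/2)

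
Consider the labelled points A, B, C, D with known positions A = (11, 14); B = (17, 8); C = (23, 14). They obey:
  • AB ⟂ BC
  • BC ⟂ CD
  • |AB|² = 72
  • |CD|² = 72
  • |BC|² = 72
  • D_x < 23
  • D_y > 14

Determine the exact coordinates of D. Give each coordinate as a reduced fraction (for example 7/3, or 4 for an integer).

1. D_x = 17  [[BC ⟂ CD ⇒ 6x+6y-222=0] ∩ [|D−(23, 14)|²=72]]
2. D_y = 20  [[BC ⟂ CD ⇒ 6x+6y-222=0] ∩ [|D−(23, 14)|²=72]]
   so D = (17, 20)

D = (17, 20)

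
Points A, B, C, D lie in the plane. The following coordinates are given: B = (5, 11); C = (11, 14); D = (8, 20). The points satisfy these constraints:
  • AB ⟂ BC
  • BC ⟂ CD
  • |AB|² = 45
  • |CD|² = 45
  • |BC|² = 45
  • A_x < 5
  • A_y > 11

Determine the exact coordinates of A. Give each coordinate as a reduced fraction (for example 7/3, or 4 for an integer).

1. A_x = 2  [[AB ⟂ BC ⇒ -6x-3y+63=0] ∩ [|A−(5, 11)|²=45]]
2. A_y = 17  [[AB ⟂ BC ⇒ -6x-3y+63=0] ∩ [|A−(5, 11)|²=45]]
   so A = (2, 17)

A = (2, 17)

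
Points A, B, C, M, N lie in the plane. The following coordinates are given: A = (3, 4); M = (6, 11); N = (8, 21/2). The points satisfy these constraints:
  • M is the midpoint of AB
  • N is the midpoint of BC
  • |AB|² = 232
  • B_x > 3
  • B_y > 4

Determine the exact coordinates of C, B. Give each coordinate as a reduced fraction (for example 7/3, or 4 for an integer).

C = (7, 3)
B = (9, 18)

1. B_x = 9  [B = 2·M−A = 2·(6, 11)−(3, 4)]
2. B_y = 18  [B = 2·M−A = 2·(6, 11)−(3, 4)]
   so B = (9, 18)
3. C_x = 7  [C = 2·N−B = 2·(8, 21/2)−(9, 18)]
4. C_y = 3  [C = 2·N−B = 2·(8, 21/2)−(9, 18)]
   so C = (7, 3)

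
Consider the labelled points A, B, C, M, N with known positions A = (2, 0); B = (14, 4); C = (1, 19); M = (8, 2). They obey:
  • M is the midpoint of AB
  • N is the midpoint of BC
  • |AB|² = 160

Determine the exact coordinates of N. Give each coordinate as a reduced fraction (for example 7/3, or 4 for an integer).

1. N_x = 15/2  [2·N = B+C = (14, 4)+(1, 19)]
2. N_y = 23/2  [2·N = B+C = (14, 4)+(1, 19)]
   so N = (15/2, 23/2)

N = (15/2, 23/2)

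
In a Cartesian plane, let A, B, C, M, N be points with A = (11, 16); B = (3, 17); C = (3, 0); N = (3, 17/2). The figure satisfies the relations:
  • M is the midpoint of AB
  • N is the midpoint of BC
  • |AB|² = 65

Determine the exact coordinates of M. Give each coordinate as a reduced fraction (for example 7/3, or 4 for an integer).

1. M_x = 7  [2·M = A+B = (11, 16)+(3, 17)]
2. M_y = 33/2  [2·M = A+B = (11, 16)+(3, 17)]
   so M = (7, 33/2)

M = (7, 33/2)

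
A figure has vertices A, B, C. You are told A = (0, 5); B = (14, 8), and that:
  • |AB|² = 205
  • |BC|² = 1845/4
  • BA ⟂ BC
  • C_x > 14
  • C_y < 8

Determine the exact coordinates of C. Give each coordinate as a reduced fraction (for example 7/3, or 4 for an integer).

1. C_x = 37/2  [[BA ⟂ BC ⇒ -14x-3y+220=0] ∩ [|C−(14, 8)|²=1845/4]]
2. C_y = -13  [[BA ⟂ BC ⇒ -14x-3y+220=0] ∩ [|C−(14, 8)|²=1845/4]]
   so C = (37/2, -13)

C = (37/2, -13)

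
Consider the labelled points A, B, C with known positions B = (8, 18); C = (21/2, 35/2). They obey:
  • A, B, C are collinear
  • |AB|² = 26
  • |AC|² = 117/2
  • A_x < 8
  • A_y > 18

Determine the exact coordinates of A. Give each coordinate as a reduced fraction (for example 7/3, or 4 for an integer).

1. A_x = 3  [[A, B, C are collinear ⇒ 1/2x+5/2y-49=0] ∩ [|A−(8, 18)|²=26]]
2. A_y = 19  [[A, B, C are collinear ⇒ 1/2x+5/2y-49=0] ∩ [|A−(8, 18)|²=26]]
   so A = (3, 19)

A = (3, 19)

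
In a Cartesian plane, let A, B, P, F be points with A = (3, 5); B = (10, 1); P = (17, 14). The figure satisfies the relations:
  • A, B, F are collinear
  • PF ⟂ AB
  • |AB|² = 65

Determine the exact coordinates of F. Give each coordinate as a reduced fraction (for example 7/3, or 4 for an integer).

F = (629/65, 77/65)

1. F_x = 629/65  [[A, B, F are collinear ⇒ 4x+7y-47=0] ∩ [PF ⟂ AB ⇒ 7x-4y-63=0]]
2. F_y = 77/65  [[A, B, F are collinear ⇒ 4x+7y-47=0] ∩ [PF ⟂ AB ⇒ 7x-4y-63=0]]
   so F = (629/65, 77/65)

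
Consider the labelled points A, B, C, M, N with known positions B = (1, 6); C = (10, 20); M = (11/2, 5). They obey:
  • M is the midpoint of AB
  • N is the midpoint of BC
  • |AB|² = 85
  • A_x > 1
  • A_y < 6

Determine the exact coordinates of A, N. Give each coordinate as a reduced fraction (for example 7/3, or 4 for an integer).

A = (10, 4)
N = (11/2, 13)

1. A_x = 10  [A = 2·M−B = 2·(11/2, 5)−(1, 6)]
2. A_y = 4  [A = 2·M−B = 2·(11/2, 5)−(1, 6)]
   so A = (10, 4)
3. N_x = 11/2  [2·N = B+C = (1, 6)+(10, 20)]
4. N_y = 13  [2·N = B+C = (1, 6)+(10, 20)]
   so N = (11/2, 13)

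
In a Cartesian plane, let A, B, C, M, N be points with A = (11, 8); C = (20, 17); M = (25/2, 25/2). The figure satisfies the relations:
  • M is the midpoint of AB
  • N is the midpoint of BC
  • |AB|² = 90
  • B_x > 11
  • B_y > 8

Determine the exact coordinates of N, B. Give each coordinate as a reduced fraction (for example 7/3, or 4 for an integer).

N = (17, 17)
B = (14, 17)

1. B_x = 14  [B = 2·M−A = 2·(25/2, 25/2)−(11, 8)]
2. B_y = 17  [B = 2·M−A = 2·(25/2, 25/2)−(11, 8)]
   so B = (14, 17)
3. N_x = 17  [2·N = B+C = (14, 17)+(20, 17)]
4. N_y = 17  [2·N = B+C = (14, 17)+(20, 17)]
   so N = (17, 17)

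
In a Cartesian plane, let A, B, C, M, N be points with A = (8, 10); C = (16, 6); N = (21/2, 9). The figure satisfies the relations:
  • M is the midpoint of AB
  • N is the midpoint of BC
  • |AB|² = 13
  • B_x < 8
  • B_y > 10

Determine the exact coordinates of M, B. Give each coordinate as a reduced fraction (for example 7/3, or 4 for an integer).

M = (13/2, 11)
B = (5, 12)

1. B_x = 5  [B = 2·N−C = 2·(21/2, 9)−(16, 6)]
2. B_y = 12  [B = 2·N−C = 2·(21/2, 9)−(16, 6)]
   so B = (5, 12)
3. M_x = 13/2  [2·M = A+B = (8, 10)+(5, 12)]
4. M_y = 11  [2·M = A+B = (8, 10)+(5, 12)]
   so M = (13/2, 11)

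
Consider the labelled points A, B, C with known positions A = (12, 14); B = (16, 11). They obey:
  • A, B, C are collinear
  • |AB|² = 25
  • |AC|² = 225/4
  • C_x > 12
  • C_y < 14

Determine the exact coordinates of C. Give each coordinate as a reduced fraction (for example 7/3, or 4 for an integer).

1. C_x = 18  [[A, B, C are collinear ⇒ 3x+4y-92=0] ∩ [|C−(12, 14)|²=225/4]]
2. C_y = 19/2  [[A, B, C are collinear ⇒ 3x+4y-92=0] ∩ [|C−(12, 14)|²=225/4]]
   so C = (18, 19/2)

C = (18, 19/2)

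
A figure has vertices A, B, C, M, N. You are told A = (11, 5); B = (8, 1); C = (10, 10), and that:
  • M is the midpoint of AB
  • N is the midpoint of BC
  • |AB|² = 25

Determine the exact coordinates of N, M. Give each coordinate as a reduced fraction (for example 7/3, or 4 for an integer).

1. M_x = 19/2  [2·M = A+B = (11, 5)+(8, 1)]
2. M_y = 3  [2·M = A+B = (11, 5)+(8, 1)]
   so M = (19/2, 3)
3. N_x = 9  [2·N = B+C = (8, 1)+(10, 10)]
4. N_y = 11/2  [2·N = B+C = (8, 1)+(10, 10)]
   so N = (9, 11/2)

N = (9, 11/2)
M = (19/2, 3)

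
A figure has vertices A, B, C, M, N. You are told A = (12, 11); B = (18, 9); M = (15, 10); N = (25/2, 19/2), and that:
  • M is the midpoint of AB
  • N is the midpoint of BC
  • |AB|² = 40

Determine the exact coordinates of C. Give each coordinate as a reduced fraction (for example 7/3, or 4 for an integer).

C = (7, 10)

1. C_x = 7  [C = 2·N−B = 2·(25/2, 19/2)−(18, 9)]
2. C_y = 10  [C = 2·N−B = 2·(25/2, 19/2)−(18, 9)]
   so C = (7, 10)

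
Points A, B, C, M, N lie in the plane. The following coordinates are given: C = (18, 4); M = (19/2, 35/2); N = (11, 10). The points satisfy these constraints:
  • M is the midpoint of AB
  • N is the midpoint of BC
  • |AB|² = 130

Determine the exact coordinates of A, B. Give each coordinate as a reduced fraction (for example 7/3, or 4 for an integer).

1. B_x = 4  [B = 2·N−C = 2·(11, 10)−(18, 4)]
2. B_y = 16  [B = 2·N−C = 2·(11, 10)−(18, 4)]
   so B = (4, 16)
3. A_x = 15  [A = 2·M−B = 2·(19/2, 35/2)−(4, 16)]
4. A_y = 19  [A = 2·M−B = 2·(19/2, 35/2)−(4, 16)]
   so A = (15, 19)

A = (15, 19)
B = (4, 16)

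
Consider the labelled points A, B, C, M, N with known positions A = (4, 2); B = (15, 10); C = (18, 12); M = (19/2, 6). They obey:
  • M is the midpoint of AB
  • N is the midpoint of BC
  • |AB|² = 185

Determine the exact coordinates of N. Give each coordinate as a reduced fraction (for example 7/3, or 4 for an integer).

1. N_x = 33/2  [2·N = B+C = (15, 10)+(18, 12)]
2. N_y = 11  [2·N = B+C = (15, 10)+(18, 12)]
   so N = (33/2, 11)

N = (33/2, 11)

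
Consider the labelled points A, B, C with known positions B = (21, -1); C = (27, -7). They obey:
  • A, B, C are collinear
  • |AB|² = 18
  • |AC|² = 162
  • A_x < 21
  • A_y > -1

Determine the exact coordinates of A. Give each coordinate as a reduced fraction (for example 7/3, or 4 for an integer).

A = (18, 2)

1. A_x = 18  [[A, B, C are collinear ⇒ 6x+6y-120=0] ∩ [|A−(21, -1)|²=18]]
2. A_y = 2  [[A, B, C are collinear ⇒ 6x+6y-120=0] ∩ [|A−(21, -1)|²=18]]
   so A = (18, 2)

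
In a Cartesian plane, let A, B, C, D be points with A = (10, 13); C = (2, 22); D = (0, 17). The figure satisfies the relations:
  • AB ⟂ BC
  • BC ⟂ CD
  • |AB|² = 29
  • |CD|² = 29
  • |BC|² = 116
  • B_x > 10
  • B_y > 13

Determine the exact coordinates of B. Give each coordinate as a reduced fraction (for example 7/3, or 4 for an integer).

1. B_x = 12  [[BC ⟂ CD ⇒ 2x+5y-114=0] ∩ [|B−(10, 13)|²=29]]
2. B_y = 18  [[BC ⟂ CD ⇒ 2x+5y-114=0] ∩ [|B−(10, 13)|²=29]]
   so B = (12, 18)

B = (12, 18)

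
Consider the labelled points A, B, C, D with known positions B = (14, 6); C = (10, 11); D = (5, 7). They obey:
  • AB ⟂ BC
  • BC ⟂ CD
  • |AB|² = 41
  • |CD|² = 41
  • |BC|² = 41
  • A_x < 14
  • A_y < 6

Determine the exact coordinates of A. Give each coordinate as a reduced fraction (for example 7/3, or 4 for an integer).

1. A_x = 9  [[AB ⟂ BC ⇒ 4x-5y-26=0] ∩ [|A−(14, 6)|²=41]]
2. A_y = 2  [[AB ⟂ BC ⇒ 4x-5y-26=0] ∩ [|A−(14, 6)|²=41]]
   so A = (9, 2)

A = (9, 2)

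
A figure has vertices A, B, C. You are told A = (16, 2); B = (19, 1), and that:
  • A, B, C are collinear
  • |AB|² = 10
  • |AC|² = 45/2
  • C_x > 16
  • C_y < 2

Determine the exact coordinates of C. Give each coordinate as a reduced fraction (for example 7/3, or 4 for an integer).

C = (41/2, 1/2)

1. C_x = 41/2  [[A, B, C are collinear ⇒ 1x+3y-22=0] ∩ [|C−(16, 2)|²=45/2]]
2. C_y = 1/2  [[A, B, C are collinear ⇒ 1x+3y-22=0] ∩ [|C−(16, 2)|²=45/2]]
   so C = (41/2, 1/2)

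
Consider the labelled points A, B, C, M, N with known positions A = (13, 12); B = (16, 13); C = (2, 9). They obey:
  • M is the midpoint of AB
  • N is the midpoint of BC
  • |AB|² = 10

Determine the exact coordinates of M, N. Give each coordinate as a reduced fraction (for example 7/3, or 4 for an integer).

M = (29/2, 25/2)
N = (9, 11)

1. M_x = 29/2  [2·M = A+B = (13, 12)+(16, 13)]
2. M_y = 25/2  [2·M = A+B = (13, 12)+(16, 13)]
   so M = (29/2, 25/2)
3. N_x = 9  [2·N = B+C = (16, 13)+(2, 9)]
4. N_y = 11  [2·N = B+C = (16, 13)+(2, 9)]
   so N = (9, 11)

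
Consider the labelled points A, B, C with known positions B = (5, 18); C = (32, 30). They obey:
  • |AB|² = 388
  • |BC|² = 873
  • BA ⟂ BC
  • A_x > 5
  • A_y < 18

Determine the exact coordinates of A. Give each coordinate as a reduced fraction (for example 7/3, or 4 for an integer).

1. A_x = 13  [[BA ⟂ BC ⇒ 27x+12y-351=0] ∩ [|A−(5, 18)|²=388]]
2. A_y = 0  [[BA ⟂ BC ⇒ 27x+12y-351=0] ∩ [|A−(5, 18)|²=388]]
   so A = (13, 0)

A = (13, 0)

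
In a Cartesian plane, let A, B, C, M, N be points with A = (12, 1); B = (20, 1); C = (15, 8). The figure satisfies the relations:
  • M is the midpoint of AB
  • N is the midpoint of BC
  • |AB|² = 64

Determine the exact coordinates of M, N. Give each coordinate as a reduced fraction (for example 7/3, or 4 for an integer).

1. M_x = 16  [2·M = A+B = (12, 1)+(20, 1)]
2. M_y = 1  [2·M = A+B = (12, 1)+(20, 1)]
   so M = (16, 1)
3. N_x = 35/2  [2·N = B+C = (20, 1)+(15, 8)]
4. N_y = 9/2  [2·N = B+C = (20, 1)+(15, 8)]
   so N = (35/2, 9/2)

M = (16, 1)
N = (35/2, 9/2)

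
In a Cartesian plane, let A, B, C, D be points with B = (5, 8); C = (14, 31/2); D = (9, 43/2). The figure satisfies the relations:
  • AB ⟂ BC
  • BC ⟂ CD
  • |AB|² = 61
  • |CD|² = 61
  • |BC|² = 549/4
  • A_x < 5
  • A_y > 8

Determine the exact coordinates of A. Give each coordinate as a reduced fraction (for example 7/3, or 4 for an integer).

A = (0, 14)

1. A_x = 0  [[AB ⟂ BC ⇒ -9x-15/2y+105=0] ∩ [|A−(5, 8)|²=61]]
2. A_y = 14  [[AB ⟂ BC ⇒ -9x-15/2y+105=0] ∩ [|A−(5, 8)|²=61]]
   so A = (0, 14)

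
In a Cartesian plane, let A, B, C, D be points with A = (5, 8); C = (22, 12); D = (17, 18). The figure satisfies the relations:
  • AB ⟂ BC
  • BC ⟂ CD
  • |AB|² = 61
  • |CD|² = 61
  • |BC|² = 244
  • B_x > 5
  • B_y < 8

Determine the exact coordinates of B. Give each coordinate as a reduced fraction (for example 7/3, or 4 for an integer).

B = (10, 2)

1. B_x = 10  [[BC ⟂ CD ⇒ 5x-6y-38=0] ∩ [|B−(5, 8)|²=61]]
2. B_y = 2  [[BC ⟂ CD ⇒ 5x-6y-38=0] ∩ [|B−(5, 8)|²=61]]
   so B = (10, 2)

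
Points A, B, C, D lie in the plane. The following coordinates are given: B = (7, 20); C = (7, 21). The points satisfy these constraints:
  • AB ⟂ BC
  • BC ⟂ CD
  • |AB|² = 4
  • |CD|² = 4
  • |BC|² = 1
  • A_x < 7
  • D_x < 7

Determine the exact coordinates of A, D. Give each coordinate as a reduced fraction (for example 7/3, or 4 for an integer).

A = (5, 20)
D = (5, 21)

1. A_x = 5  [[AB ⟂ BC ⇒ -1y+20=0] ∩ [|A−(7, 20)|²=4]]
2. A_y = 20  [[AB ⟂ BC ⇒ -1y+20=0] ∩ [|A−(7, 20)|²=4]]
   so A = (5, 20)
3. D_x = 5  [[BC ⟂ CD ⇒ 1y-21=0] ∩ [|D−(7, 21)|²=4]]
4. D_y = 21  [[BC ⟂ CD ⇒ 1y-21=0] ∩ [|D−(7, 21)|²=4]]
   so D = (5, 21)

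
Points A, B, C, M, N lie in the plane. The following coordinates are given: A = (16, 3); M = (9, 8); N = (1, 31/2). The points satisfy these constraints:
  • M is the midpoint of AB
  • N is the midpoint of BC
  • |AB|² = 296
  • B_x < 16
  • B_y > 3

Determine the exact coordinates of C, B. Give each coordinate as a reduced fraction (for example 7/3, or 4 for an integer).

1. B_x = 2  [B = 2·M−A = 2·(9, 8)−(16, 3)]
2. B_y = 13  [B = 2·M−A = 2·(9, 8)−(16, 3)]
   so B = (2, 13)
3. C_x = 0  [C = 2·N−B = 2·(1, 31/2)−(2, 13)]
4. C_y = 18  [C = 2·N−B = 2·(1, 31/2)−(2, 13)]
   so C = (0, 18)

C = (0, 18)
B = (2, 13)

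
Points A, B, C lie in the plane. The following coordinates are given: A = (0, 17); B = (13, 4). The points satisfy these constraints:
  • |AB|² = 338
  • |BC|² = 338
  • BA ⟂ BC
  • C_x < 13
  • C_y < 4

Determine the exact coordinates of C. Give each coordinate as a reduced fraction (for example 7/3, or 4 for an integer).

1. C_x = 0  [[BA ⟂ BC ⇒ -13x+13y+117=0] ∩ [|C−(13, 4)|²=338]]
2. C_y = -9  [[BA ⟂ BC ⇒ -13x+13y+117=0] ∩ [|C−(13, 4)|²=338]]
   so C = (0, -9)

C = (0, -9)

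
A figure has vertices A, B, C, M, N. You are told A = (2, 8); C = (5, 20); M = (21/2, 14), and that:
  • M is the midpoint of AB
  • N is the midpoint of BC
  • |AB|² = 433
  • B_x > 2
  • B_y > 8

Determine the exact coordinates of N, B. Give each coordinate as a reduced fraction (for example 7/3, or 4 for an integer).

1. B_x = 19  [B = 2·M−A = 2·(21/2, 14)−(2, 8)]
2. B_y = 20  [B = 2·M−A = 2·(21/2, 14)−(2, 8)]
   so B = (19, 20)
3. N_x = 12  [2·N = B+C = (19, 20)+(5, 20)]
4. N_y = 20  [2·N = B+C = (19, 20)+(5, 20)]
   so N = (12, 20)

N = (12, 20)
B = (19, 20)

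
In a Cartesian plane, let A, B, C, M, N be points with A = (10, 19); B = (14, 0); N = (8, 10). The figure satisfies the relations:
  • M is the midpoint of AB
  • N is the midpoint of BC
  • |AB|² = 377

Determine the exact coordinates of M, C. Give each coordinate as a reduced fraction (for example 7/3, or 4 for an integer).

1. M_x = 12  [2·M = A+B = (10, 19)+(14, 0)]
2. M_y = 19/2  [2·M = A+B = (10, 19)+(14, 0)]
   so M = (12, 19/2)
3. C_x = 2  [C = 2·N−B = 2·(8, 10)−(14, 0)]
4. C_y = 20  [C = 2·N−B = 2·(8, 10)−(14, 0)]
   so C = (2, 20)

M = (12, 19/2)
C = (2, 20)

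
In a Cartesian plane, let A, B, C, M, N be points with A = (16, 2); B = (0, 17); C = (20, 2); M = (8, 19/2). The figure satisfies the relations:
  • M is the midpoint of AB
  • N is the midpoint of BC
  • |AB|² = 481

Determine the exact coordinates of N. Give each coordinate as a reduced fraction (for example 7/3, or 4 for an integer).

N = (10, 19/2)

1. N_x = 10  [2·N = B+C = (0, 17)+(20, 2)]
2. N_y = 19/2  [2·N = B+C = (0, 17)+(20, 2)]
   so N = (10, 19/2)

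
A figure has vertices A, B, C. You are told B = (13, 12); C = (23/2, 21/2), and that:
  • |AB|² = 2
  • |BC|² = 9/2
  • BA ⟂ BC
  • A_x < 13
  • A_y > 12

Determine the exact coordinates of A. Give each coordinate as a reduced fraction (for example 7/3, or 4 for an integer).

A = (12, 13)

1. A_x = 12  [[BA ⟂ BC ⇒ -3/2x-3/2y+75/2=0] ∩ [|A−(13, 12)|²=2]]
2. A_y = 13  [[BA ⟂ BC ⇒ -3/2x-3/2y+75/2=0] ∩ [|A−(13, 12)|²=2]]
   so A = (12, 13)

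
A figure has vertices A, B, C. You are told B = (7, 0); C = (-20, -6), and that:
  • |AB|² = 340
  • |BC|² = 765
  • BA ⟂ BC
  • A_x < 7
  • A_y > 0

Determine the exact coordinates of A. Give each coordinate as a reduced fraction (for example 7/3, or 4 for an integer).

1. A_x = 3  [[BA ⟂ BC ⇒ -27x-6y+189=0] ∩ [|A−(7, 0)|²=340]]
2. A_y = 18  [[BA ⟂ BC ⇒ -27x-6y+189=0] ∩ [|A−(7, 0)|²=340]]
   so A = (3, 18)

A = (3, 18)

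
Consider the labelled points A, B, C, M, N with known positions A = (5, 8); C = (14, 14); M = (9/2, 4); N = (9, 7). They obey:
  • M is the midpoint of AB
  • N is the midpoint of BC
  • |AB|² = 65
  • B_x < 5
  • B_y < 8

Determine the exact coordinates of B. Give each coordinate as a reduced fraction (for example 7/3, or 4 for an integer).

1. B_x = 4  [B = 2·M−A = 2·(9/2, 4)−(5, 8)]
2. B_y = 0  [B = 2·M−A = 2·(9/2, 4)−(5, 8)]
   so B = (4, 0)

B = (4, 0)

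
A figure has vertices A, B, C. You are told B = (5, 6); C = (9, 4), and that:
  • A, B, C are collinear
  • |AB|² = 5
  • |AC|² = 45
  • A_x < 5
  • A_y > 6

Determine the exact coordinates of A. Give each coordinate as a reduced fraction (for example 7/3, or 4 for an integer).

1. A_x = 3  [[A, B, C are collinear ⇒ 2x+4y-34=0] ∩ [|A−(5, 6)|²=5]]
2. A_y = 7  [[A, B, C are collinear ⇒ 2x+4y-34=0] ∩ [|A−(5, 6)|²=5]]
   so A = (3, 7)

A = (3, 7)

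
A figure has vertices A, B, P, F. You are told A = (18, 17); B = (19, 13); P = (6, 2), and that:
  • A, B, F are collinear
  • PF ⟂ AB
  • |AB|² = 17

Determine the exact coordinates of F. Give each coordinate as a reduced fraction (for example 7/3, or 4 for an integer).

1. F_x = 354/17  [[A, B, F are collinear ⇒ 4x+1y-89=0] ∩ [PF ⟂ AB ⇒ 1x-4y+2=0]]
2. F_y = 97/17  [[A, B, F are collinear ⇒ 4x+1y-89=0] ∩ [PF ⟂ AB ⇒ 1x-4y+2=0]]
   so F = (354/17, 97/17)

F = (354/17, 97/17)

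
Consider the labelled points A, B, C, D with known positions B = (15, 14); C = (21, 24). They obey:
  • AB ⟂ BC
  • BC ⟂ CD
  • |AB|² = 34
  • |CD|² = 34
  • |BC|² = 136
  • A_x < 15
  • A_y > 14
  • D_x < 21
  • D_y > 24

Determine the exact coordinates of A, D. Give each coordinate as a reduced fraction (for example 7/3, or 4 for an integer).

A = (10, 17)
D = (16, 27)

1. A_x = 10  [[AB ⟂ BC ⇒ -6x-10y+230=0] ∩ [|A−(15, 14)|²=34]]
2. A_y = 17  [[AB ⟂ BC ⇒ -6x-10y+230=0] ∩ [|A−(15, 14)|²=34]]
   so A = (10, 17)
3. D_x = 16  [[BC ⟂ CD ⇒ 6x+10y-366=0] ∩ [|D−(21, 24)|²=34]]
4. D_y = 27  [[BC ⟂ CD ⇒ 6x+10y-366=0] ∩ [|D−(21, 24)|²=34]]
   so D = (16, 27)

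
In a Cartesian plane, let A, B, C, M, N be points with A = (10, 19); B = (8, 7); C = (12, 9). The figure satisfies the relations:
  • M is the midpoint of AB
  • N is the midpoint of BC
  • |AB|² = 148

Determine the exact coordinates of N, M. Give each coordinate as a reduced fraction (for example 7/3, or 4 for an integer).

N = (10, 8)
M = (9, 13)

1. M_x = 9  [2·M = A+B = (10, 19)+(8, 7)]
2. M_y = 13  [2·M = A+B = (10, 19)+(8, 7)]
   so M = (9, 13)
3. N_x = 10  [2·N = B+C = (8, 7)+(12, 9)]
4. N_y = 8  [2·N = B+C = (8, 7)+(12, 9)]
   so N = (10, 8)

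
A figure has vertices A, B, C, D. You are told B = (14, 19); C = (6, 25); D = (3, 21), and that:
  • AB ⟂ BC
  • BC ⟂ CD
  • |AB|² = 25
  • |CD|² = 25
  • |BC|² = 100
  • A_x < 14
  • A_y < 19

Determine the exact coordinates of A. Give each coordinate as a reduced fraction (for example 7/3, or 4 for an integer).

A = (11, 15)

1. A_x = 11  [[AB ⟂ BC ⇒ 8x-6y+2=0] ∩ [|A−(14, 19)|²=25]]
2. A_y = 15  [[AB ⟂ BC ⇒ 8x-6y+2=0] ∩ [|A−(14, 19)|²=25]]
   so A = (11, 15)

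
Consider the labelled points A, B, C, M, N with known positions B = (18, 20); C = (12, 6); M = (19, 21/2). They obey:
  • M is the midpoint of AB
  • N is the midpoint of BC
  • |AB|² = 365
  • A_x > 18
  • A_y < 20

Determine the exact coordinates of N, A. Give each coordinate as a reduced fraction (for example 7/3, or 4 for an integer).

N = (15, 13)
A = (20, 1)

1. A_x = 20  [A = 2·M−B = 2·(19, 21/2)−(18, 20)]
2. A_y = 1  [A = 2·M−B = 2·(19, 21/2)−(18, 20)]
   so A = (20, 1)
3. N_x = 15  [2·N = B+C = (18, 20)+(12, 6)]
4. N_y = 13  [2·N = B+C = (18, 20)+(12, 6)]
   so N = (15, 13)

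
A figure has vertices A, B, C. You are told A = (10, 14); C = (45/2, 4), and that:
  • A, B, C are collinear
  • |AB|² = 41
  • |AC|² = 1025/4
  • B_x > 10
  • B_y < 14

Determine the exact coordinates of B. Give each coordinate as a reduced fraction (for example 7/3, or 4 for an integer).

B = (15, 10)

1. B_x = 15  [[A, B, C are collinear ⇒ -10x-25/2y+275=0] ∩ [|B−(10, 14)|²=41]]
2. B_y = 10  [[A, B, C are collinear ⇒ -10x-25/2y+275=0] ∩ [|B−(10, 14)|²=41]]
   so B = (15, 10)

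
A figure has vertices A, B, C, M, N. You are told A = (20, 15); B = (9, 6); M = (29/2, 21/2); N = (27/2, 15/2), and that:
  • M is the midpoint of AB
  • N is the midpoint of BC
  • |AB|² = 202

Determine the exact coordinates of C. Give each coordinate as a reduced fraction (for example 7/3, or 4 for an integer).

1. C_x = 18  [C = 2·N−B = 2·(27/2, 15/2)−(9, 6)]
2. C_y = 9  [C = 2·N−B = 2·(27/2, 15/2)−(9, 6)]
   so C = (18, 9)

C = (18, 9)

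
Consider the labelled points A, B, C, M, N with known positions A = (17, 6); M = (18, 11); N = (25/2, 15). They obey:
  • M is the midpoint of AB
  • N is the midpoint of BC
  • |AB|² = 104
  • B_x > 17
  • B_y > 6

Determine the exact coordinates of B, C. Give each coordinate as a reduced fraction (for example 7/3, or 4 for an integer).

1. B_x = 19  [B = 2·M−A = 2·(18, 11)−(17, 6)]
2. B_y = 16  [B = 2·M−A = 2·(18, 11)−(17, 6)]
   so B = (19, 16)
3. C_x = 6  [C = 2·N−B = 2·(25/2, 15)−(19, 16)]
4. C_y = 14  [C = 2·N−B = 2·(25/2, 15)−(19, 16)]
   so C = (6, 14)

B = (19, 16)
C = (6, 14)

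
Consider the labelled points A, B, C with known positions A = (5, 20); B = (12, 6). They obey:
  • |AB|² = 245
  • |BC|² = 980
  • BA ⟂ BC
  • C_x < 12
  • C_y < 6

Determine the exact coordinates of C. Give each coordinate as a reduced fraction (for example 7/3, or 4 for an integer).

C = (-16, -8)

1. C_x = -16  [[BA ⟂ BC ⇒ -7x+14y=0] ∩ [|C−(12, 6)|²=980]]
2. C_y = -8  [[BA ⟂ BC ⇒ -7x+14y=0] ∩ [|C−(12, 6)|²=980]]
   so C = (-16, -8)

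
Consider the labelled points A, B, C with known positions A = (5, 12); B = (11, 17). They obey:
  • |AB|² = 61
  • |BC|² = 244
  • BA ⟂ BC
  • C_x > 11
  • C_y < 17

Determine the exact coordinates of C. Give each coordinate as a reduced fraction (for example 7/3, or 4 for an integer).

1. C_x = 21  [[BA ⟂ BC ⇒ -6x-5y+151=0] ∩ [|C−(11, 17)|²=244]]
2. C_y = 5  [[BA ⟂ BC ⇒ -6x-5y+151=0] ∩ [|C−(11, 17)|²=244]]
   so C = (21, 5)

C = (21, 5)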